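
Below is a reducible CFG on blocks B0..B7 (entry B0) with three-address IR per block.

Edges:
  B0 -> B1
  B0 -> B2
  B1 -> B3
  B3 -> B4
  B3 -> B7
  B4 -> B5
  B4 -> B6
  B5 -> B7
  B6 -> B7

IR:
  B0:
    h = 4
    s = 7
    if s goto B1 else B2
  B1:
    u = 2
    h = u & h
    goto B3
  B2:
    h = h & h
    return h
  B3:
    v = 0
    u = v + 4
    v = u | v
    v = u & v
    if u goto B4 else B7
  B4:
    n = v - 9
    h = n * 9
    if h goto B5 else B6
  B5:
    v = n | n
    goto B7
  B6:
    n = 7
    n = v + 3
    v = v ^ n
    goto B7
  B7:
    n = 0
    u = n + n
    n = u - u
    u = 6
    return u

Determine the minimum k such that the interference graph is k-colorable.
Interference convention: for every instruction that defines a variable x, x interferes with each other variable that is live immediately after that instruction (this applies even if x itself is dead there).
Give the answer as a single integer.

Answer: 3

Derivation:
def/use:
  B0: {h,s} / ∅
  B1: {h,u} / {h}
  B2: {h} / {h}
  B3: {u,v} / ∅
  B4: {h,n} / {v}
  B5: {v} / {n}
  B6: {n,v} / {v}
  B7: {n,u} / ∅

Live sets:
  B0: in=∅ out={h}
  B1: in={h} out=∅
  B2: in={h} out=∅
  B3: in=∅ out={v}
  B4: in={v} out={n,v}
  B5: in={n} out=∅
  B6: in={v} out=∅
  B7: in=∅ out=∅

Interfere edges:
  h: {n,s,u,v}
  n: {h,v}
  s: {h}
  u: {h,v}
  v: {h,n,u}

Colouring:
  {h,n,v} pairwise interfere (3-clique) ⇒ χ ≥ 3
  3-colouring: c0={h}  c1={s,v}  c2={n,u}
  χ = 3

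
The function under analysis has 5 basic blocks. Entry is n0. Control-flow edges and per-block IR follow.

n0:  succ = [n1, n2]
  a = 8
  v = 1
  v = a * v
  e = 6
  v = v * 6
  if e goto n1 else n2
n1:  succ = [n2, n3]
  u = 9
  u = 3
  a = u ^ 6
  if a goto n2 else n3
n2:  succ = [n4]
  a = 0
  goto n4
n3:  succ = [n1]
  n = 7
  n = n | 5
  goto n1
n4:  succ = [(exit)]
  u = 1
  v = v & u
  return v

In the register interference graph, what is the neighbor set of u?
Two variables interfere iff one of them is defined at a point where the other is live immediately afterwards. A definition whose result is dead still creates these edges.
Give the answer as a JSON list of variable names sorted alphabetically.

Answer: ["v"]

Analysis:
Block summaries:
  n0: {a,e,v} / ∅
  n1: {a,u} / ∅
  n2: {a} / ∅
  n3: {n} / ∅
  n4: {u,v} / {v}

Liveness:
  n0 li=∅ lo={v}
  n1 li={v} lo={v}
  n2 li={v} lo={v}
  n3 li={v} lo={v}
  n4 li={v} lo=∅

Conflict graph:
  a: {v}
  e: {v}
  n: {v}
  u: {v}
  v: {a,e,n,u}

N(u) = ["v"]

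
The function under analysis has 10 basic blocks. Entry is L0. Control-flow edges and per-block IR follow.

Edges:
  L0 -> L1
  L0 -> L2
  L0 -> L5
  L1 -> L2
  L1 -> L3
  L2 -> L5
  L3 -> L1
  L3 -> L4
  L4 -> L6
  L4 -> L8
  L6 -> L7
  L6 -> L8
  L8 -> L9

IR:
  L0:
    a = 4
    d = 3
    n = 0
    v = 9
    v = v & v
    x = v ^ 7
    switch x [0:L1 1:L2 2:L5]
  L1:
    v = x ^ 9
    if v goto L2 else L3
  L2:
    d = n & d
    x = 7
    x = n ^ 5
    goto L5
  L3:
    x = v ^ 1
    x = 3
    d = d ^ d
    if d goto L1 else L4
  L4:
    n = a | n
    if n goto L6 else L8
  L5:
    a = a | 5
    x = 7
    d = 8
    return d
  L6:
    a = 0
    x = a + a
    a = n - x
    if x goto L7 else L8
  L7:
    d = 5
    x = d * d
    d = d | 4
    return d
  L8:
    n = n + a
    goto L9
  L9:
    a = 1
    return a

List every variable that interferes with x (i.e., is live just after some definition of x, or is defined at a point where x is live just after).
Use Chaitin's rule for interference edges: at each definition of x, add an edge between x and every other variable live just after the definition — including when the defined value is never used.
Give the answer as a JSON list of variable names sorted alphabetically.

Answer: ["a", "d", "n"]

Derivation:
Per-block:
  L0: def={a,d,n,v,x} ue=∅
  L1: def={v} ue={x}
  L2: def={d,x} ue={d,n}
  L3: def={d,x} ue={d,v}
  L4: def={n} ue={a,n}
  L5: def={a,d,x} ue={a}
  L6: def={a,x} ue={n}
  L7: def={d,x} ue=∅
  L8: def={n} ue={a,n}
  L9: def={a} ue=∅

Liveness:
  L0: in=∅ out={a,d,n,x}
  L1: in={a,d,n,x} out={a,d,n,v}
  L2: in={a,d,n} out={a}
  L3: in={a,d,n,v} out={a,d,n,x}
  L4: in={a,n} out={a,n}
  L5: in={a} out=∅
  L6: in={n} out={a,n}
  L7: in=∅ out=∅
  L8: in={a,n} out=∅
  L9: in=∅ out=∅

Interfere edges:
  a — {d,n,v,x}
  d — {a,n,v,x}
  n — {a,d,v,x}
  v — {a,d,n}
  x — {a,d,n}

N(x) = ["a", "d", "n"]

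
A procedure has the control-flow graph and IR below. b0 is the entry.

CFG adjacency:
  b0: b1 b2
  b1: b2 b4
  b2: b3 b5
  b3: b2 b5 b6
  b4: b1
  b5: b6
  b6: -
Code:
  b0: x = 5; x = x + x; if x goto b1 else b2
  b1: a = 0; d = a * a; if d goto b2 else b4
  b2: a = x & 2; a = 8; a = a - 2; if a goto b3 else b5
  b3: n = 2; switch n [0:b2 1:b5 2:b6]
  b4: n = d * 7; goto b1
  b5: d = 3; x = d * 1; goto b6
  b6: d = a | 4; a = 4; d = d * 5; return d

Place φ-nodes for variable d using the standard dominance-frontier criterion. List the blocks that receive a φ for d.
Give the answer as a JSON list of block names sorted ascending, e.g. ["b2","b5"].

Answer: ["b1", "b2", "b6"]

Derivation:
idom tree: b1←b0 b2←b0 b3←b2 b4←b1 b5←b2 b6←b2
Join-block Dom:
  b1: preds {b0,b4}: {b0} ∩ {b0,b1,b4} = {b0}; idom=b0
  b2: preds {b0,b1,b3}: {b0} ∩ {b0,b1} ∩ {b0,b2,b3} = {b0}; idom=b0
  b5: preds {b2,b3}: {b0,b2} ∩ {b0,b2,b3} = {b0,b2}; idom=b2
  b6: preds {b3,b5}: {b0,b2,b3} ∩ {b0,b2,b5} = {b0,b2}; idom=b2

DF derivation:
  b1←b0: walk · to b0
  b1←b4: walk b4→b1 to b0
  b2←b0: walk · to b0
  b2←b1: walk b1 to b0
  b2←b3: walk b3→b2 to b0
  b5←b2: walk · to b2
  b5←b3: walk b3 to b2
  b6←b3: walk b3 to b2
  b6←b5: walk b5 to b2
  DF(b0)=∅
  DF(b1)={b1,b2}
  DF(b2)={b2}
  DF(b3)={b2,b5,b6}
  DF(b4)={b1}
  DF(b5)={b6}
  DF(b6)=∅

φ for d: defs {b1,b5,b6}
  DF⁺ = {b1,b2,b6}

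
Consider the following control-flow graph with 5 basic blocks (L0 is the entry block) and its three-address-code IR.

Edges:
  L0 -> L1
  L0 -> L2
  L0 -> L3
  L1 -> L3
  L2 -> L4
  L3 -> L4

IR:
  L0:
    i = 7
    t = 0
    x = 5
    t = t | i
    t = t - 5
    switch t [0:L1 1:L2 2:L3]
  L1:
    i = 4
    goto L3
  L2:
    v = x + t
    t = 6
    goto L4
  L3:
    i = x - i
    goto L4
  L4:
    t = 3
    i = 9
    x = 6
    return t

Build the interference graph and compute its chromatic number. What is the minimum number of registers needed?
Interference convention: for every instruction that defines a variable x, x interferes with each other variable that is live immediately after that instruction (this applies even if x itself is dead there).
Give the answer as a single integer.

Answer: 3

Working:
Per-block:
  L0: {i,t,x} / ∅
  L1: {i} / ∅
  L2: {t,v} / {t,x}
  L3: {i} / {i,x}
  L4: {i,t,x} / ∅

Live sets:
  L0: in=∅ out={i,t,x}
  L1: in={x} out={i,x}
  L2: in={t,x} out=∅
  L3: in={i,x} out=∅
  L4: in=∅ out=∅

Interfere edges:
  i: {t,x}
  t: {i,x}
  v: ∅
  x: {i,t}

Chromatic number:
  clique {i,t,x} ⇒ need ≥ 3
  assign i→c0 t→c1 v→c0 x→c2 — no edge inside a register ⇒ χ ≤ 3
  χ = 3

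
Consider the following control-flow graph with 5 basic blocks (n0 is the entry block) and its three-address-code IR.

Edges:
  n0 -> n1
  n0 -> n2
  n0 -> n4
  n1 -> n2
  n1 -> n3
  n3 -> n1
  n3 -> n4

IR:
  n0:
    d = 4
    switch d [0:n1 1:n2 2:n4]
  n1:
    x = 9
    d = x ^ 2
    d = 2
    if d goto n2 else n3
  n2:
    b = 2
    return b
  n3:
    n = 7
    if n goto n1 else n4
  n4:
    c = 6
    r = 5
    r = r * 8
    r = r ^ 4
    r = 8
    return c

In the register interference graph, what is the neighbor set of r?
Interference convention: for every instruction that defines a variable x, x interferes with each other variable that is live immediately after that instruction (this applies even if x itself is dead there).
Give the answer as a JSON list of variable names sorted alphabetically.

Block summaries:
  n0 def {d} use ∅
  n1 def {d,x} use ∅
  n2 def {b} use ∅
  n3 def {n} use ∅
  n4 def {c,r} use ∅

Backward fixpoint:
  live n0: ∅→∅
  live n1: ∅→∅
  live n2: ∅→∅
  live n3: ∅→∅
  live n4: ∅→∅

Interference:
  b↔∅
  c↔{r}
  d↔∅
  n↔∅
  r↔{c}
  x↔∅

N(r) = ["c"]

Answer: ["c"]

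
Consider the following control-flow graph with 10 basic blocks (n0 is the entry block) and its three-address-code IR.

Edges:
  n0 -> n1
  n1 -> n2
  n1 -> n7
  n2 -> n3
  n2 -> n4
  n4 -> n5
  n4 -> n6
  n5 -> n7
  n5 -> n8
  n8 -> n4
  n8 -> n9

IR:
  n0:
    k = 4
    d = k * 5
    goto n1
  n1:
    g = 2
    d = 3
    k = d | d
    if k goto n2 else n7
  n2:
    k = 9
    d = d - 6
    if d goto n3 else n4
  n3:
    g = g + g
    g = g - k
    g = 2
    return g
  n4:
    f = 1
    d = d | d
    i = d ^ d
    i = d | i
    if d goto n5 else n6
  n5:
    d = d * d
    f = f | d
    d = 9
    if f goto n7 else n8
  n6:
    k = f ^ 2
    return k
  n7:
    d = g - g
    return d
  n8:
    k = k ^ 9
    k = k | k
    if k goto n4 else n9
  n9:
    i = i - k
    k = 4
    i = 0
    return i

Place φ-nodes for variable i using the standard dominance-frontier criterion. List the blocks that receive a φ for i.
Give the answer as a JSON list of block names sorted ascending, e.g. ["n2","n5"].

Answer: ["n4", "n7"]

Analysis:
idom tree: n1←n0 n2←n1 n3←n2 n4←n2 n5←n4 n6←n4 n7←n1 n8←n5 n9←n8
Dom at joins:
  n4: preds {n2,n8}: {n0,n1,n2} ∩ {n0,n1,n2,n4,n5,n8} = {n0,n1,n2}; idom=n2
  n7: preds {n1,n5}: {n0,n1} ∩ {n0,n1,n2,n4,n5} = {n0,n1}; idom=n1

DF derivation:
  join n4 pred n2: · stop@n2
  join n4 pred n8: n8→n5→n4 stop@n2
  join n7 pred n1: · stop@n1
  join n7 pred n5: n5→n4→n2 stop@n1
  n0: DF=∅
  n1: DF=∅
  n2: DF={n7}
  n3: DF=∅
  n4: DF={n4,n7}
  n5: DF={n4,n7}
  n6: DF=∅
  n7: DF=∅
  n8: DF={n4}
  n9: DF=∅

φ for i: defs {n4,n9}
  DF⁺ = {n4,n7}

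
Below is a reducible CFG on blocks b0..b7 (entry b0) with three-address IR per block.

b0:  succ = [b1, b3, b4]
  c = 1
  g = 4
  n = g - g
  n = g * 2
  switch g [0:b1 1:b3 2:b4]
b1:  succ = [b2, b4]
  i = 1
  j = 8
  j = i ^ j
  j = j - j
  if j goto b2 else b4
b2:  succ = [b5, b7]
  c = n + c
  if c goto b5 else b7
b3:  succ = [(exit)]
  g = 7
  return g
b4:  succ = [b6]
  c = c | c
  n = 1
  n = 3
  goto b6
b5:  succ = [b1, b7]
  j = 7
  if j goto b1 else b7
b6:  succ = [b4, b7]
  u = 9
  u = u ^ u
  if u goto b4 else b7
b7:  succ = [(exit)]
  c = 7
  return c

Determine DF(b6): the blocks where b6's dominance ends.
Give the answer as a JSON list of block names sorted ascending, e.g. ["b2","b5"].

idom tree: b1←b0 b2←b1 b3←b0 b4←b0 b5←b2 b6←b4 b7←b0
Dom at joins:
  b1: preds {b0,b5}: {b0} ∩ {b0,b1,b2,b5} = {b0}; idom=b0
  b4: preds {b0,b1,b6}: {b0} ∩ {b0,b1} ∩ {b0,b4,b6} = {b0}; idom=b0
  b7: preds {b2,b5,b6}: {b0,b1,b2} ∩ {b0,b1,b2,b5} ∩ {b0,b4,b6} = {b0}; idom=b0

DF walk-up:
  b1←b0: walk · to b0
  b1←b5: walk b5→b2→b1 to b0
  b4←b0: walk · to b0
  b4←b1: walk b1 to b0
  b4←b6: walk b6→b4 to b0
  b7←b2: walk b2→b1 to b0
  b7←b5: walk b5→b2→b1 to b0
  b7←b6: walk b6→b4 to b0
  b0: DF=∅
  b1: DF={b1,b4,b7}
  b2: DF={b1,b7}
  b3: DF=∅
  b4: DF={b4,b7}
  b5: DF={b1,b7}
  b6: DF={b4,b7}
  b7: DF=∅

DF(b6) = ["b4", "b7"]

Answer: ["b4", "b7"]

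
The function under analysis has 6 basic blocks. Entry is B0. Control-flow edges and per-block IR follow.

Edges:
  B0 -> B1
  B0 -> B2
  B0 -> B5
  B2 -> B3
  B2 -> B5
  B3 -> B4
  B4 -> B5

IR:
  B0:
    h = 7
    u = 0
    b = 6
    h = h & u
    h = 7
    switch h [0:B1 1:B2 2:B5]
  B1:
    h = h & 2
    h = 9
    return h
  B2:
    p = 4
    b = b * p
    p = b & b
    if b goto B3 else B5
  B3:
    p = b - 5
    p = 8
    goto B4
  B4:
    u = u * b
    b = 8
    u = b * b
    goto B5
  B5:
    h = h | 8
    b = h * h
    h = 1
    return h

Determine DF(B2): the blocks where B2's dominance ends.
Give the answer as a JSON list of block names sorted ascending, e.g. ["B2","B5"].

idom tree: B1←B0 B2←B0 B3←B2 B4←B3 B5←B0
Join-block Dom:
  B5: preds {B0,B2,B4}: {B0} ∩ {B0,B2} ∩ {B0,B2,B3,B4} = {B0}; idom=B0

DF derivation:
  B5←B0: walk · to B0
  B5←B2: walk B2 to B0
  B5←B4: walk B4→B3→B2 to B0
  B0 → ∅
  B1 → ∅
  B2 → {B5}
  B3 → {B5}
  B4 → {B5}
  B5 → ∅

DF(B2) = ["B5"]

Answer: ["B5"]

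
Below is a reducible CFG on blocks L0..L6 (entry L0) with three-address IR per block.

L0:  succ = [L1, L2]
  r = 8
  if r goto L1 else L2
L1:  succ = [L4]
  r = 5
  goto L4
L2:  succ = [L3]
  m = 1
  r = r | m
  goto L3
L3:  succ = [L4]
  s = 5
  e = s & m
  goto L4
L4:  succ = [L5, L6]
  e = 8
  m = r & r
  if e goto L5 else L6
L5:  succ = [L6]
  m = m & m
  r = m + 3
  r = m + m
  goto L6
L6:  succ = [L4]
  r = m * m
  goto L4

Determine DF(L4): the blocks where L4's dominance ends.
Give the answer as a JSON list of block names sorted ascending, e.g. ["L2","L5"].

Answer: ["L4"]

Working:
idom tree: L1←L0 L2←L0 L3←L2 L4←L0 L5←L4 L6←L4
Dom at joins:
  L4: preds {L1,L3,L6}: {L0,L1} ∩ {L0,L2,L3} ∩ {L0,L4,L6} = {L0}; idom=L0
  L6: preds {L4,L5}: {L0,L4} ∩ {L0,L4,L5} = {L0,L4}; idom=L4

DF derivation:
  L4←L1: walk L1 to L0
  L4←L3: walk L3→L2 to L0
  L4←L6: walk L6→L4 to L0
  L6←L4: walk · to L4
  L6←L5: walk L5 to L4
  L0 → ∅
  L1 → {L4}
  L2 → {L4}
  L3 → {L4}
  L4 → {L4}
  L5 → {L6}
  L6 → {L4}

DF(L4) = ["L4"]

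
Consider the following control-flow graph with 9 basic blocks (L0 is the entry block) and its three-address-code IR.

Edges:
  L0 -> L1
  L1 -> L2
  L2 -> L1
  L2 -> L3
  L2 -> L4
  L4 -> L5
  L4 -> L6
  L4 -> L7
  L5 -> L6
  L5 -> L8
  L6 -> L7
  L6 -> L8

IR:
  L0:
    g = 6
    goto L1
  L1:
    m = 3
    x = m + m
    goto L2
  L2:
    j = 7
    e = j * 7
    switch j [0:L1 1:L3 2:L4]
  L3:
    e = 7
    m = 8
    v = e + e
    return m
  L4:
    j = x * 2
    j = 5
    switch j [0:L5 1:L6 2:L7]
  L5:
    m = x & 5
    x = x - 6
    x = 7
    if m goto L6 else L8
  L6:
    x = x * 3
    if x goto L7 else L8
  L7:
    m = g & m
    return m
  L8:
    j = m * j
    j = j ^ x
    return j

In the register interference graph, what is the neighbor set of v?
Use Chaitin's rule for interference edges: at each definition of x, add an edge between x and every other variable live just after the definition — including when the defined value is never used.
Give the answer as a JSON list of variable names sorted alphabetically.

Answer: ["m"]

Analysis:
def/use:
  L0: {g} / ∅
  L1: {m,x} / ∅
  L2: {e,j} / ∅
  L3: {e,m,v} / ∅
  L4: {j} / {x}
  L5: {m,x} / {x}
  L6: {x} / {x}
  L7: {m} / {g,m}
  L8: {j} / {j,m,x}

Liveness:
  live L0: ∅→{g}
  live L1: {g}→{g,m,x}
  live L2: {g,m,x}→{g,m,x}
  live L3: ∅→∅
  live L4: {g,m,x}→{g,j,m,x}
  live L5: {g,j,x}→{g,j,m,x}
  live L6: {g,j,m,x}→{g,j,m,x}
  live L7: {g,m}→∅
  live L8: {j,m,x}→∅

Interfere edges:
  e: {g,j,m,x}
  g: {e,j,m,x}
  j: {e,g,m,x}
  m: {e,g,j,v,x}
  v: {m}
  x: {e,g,j,m}

N(v) = ["m"]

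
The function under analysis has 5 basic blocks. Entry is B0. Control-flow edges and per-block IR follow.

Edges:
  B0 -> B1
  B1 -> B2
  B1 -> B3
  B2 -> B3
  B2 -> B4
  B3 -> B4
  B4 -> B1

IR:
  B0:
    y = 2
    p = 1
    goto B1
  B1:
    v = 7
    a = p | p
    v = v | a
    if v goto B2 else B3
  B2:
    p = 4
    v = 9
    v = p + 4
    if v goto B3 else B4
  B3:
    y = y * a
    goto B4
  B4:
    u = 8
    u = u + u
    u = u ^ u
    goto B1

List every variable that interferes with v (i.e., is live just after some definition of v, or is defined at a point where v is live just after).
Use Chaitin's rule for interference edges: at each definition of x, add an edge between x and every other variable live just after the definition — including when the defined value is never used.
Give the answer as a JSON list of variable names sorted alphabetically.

Block summaries:
  B0: {p,y} / ∅
  B1: {a,v} / {p}
  B2: {p,v} / ∅
  B3: {y} / {a,y}
  B4: {u} / ∅

Backward fixpoint:
  B0: in=∅ out={p,y}
  B1: in={p,y} out={a,p,y}
  B2: in={a,y} out={a,p,y}
  B3: in={a,p,y} out={p,y}
  B4: in={p,y} out={p,y}

Interference:
  a — {p,v,y}
  p — {a,u,v,y}
  u — {p,y}
  v — {a,p,y}
  y — {a,p,u,v}

N(v) = ["a", "p", "y"]

Answer: ["a", "p", "y"]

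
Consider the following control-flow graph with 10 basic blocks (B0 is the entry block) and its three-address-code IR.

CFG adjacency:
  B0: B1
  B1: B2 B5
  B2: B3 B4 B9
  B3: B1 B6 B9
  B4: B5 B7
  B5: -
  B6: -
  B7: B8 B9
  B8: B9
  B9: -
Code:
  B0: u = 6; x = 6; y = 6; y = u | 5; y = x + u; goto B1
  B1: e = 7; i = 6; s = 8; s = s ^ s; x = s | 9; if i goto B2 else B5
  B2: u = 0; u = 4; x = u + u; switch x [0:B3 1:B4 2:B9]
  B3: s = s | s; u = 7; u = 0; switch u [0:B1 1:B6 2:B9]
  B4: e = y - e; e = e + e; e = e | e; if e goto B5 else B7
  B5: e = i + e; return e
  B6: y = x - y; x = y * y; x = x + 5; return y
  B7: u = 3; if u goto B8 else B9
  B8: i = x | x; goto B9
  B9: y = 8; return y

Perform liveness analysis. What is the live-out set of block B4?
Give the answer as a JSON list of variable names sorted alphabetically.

def/use:
  B0: def={u,x,y} ue=∅
  B1: def={e,i,s,x} ue=∅
  B2: def={u,x} ue=∅
  B3: def={s,u} ue={s}
  B4: def={e} ue={e,y}
  B5: def={e} ue={e,i}
  B6: def={x,y} ue={x,y}
  B7: def={u} ue=∅
  B8: def={i} ue={x}
  B9: def={y} ue=∅

Backward fixpoint:
  B0: in=∅ out={y}
  B1: in={y} out={e,i,s,y}
  B2: in={e,i,s,y} out={e,i,s,x,y}
  B3: in={s,x,y} out={x,y}
  B4: in={e,i,x,y} out={e,i,x}
  B5: in={e,i} out=∅
  B6: in={x,y} out=∅
  B7: in={x} out={x}
  B8: in={x} out=∅
  B9: in=∅ out=∅

live-out(B4) = ["e", "i", "x"]

Answer: ["e", "i", "x"]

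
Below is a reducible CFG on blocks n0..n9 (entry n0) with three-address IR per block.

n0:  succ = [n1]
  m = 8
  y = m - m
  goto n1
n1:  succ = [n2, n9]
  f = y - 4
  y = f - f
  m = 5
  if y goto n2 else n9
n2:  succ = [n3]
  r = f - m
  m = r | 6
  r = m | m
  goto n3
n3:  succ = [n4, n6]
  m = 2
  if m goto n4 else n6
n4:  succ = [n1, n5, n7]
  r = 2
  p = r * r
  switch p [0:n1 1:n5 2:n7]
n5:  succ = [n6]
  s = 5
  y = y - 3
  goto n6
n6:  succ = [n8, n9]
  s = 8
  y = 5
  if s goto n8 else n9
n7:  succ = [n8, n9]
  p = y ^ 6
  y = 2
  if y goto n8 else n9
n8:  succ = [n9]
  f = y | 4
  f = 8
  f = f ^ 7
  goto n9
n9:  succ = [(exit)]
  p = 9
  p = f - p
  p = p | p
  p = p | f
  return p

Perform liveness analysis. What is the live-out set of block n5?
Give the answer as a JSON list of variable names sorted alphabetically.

Answer: ["f"]

Derivation:
Block summaries:
  n0: {m,y} / ∅
  n1: {f,m,y} / {y}
  n2: {m,r} / {f,m}
  n3: {m} / ∅
  n4: {p,r} / ∅
  n5: {s,y} / {y}
  n6: {s,y} / ∅
  n7: {p,y} / {y}
  n8: {f} / {y}
  n9: {p} / {f}

Liveness:
  n0 li=∅ lo={y}
  n1 li={y} lo={f,m,y}
  n2 li={f,m,y} lo={f,y}
  n3 li={f,y} lo={f,y}
  n4 li={f,y} lo={f,y}
  n5 li={f,y} lo={f}
  n6 li={f} lo={f,y}
  n7 li={f,y} lo={f,y}
  n8 li={y} lo={f}
  n9 li={f} lo=∅

live-out(n5) = ["f"]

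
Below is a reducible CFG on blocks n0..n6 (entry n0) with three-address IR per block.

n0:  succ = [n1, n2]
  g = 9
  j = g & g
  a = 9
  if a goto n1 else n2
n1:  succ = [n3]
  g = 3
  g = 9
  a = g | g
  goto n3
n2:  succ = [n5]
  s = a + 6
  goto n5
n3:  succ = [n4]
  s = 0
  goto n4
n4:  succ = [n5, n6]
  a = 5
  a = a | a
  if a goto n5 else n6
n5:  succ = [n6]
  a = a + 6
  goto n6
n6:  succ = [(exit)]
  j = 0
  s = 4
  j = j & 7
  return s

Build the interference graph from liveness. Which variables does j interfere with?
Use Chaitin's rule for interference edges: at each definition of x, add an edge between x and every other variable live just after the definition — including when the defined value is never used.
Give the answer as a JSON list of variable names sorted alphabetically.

Answer: ["s"]

Working:
def/use:
  n0: def={a,g,j} ue=∅
  n1: def={a,g} ue=∅
  n2: def={s} ue={a}
  n3: def={s} ue=∅
  n4: def={a} ue=∅
  n5: def={a} ue={a}
  n6: def={j,s} ue=∅

Liveness:
  n0 li=∅ lo={a}
  n1 li=∅ lo=∅
  n2 li={a} lo={a}
  n3 li=∅ lo=∅
  n4 li=∅ lo={a}
  n5 li={a} lo=∅
  n6 li=∅ lo=∅

Conflict graph:
  a: {s}
  g: ∅
  j: {s}
  s: {a,j}

N(j) = ["s"]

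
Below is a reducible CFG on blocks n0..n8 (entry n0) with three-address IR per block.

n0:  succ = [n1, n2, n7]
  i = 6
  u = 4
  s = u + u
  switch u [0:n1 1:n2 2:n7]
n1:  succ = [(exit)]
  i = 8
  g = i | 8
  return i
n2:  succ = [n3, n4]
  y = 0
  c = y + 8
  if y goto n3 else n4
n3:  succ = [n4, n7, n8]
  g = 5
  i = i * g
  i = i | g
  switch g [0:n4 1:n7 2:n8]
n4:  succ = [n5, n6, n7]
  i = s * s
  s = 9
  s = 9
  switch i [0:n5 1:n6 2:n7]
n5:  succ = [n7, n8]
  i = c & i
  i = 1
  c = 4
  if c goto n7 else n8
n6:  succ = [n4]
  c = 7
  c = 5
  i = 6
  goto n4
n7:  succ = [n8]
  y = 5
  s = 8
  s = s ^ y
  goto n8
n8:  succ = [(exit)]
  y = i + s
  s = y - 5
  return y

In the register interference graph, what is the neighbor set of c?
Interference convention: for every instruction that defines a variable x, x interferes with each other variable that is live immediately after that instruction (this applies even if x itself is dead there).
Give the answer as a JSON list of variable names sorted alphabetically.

Answer: ["g", "i", "s", "y"]

Analysis:
Block summaries:
  n0 def {i,s,u} use ∅
  n1 def {g,i} use ∅
  n2 def {c,y} use ∅
  n3 def {g,i} use {i}
  n4 def {i,s} use {s}
  n5 def {c,i} use {c,i}
  n6 def {c,i} use ∅
  n7 def {s,y} use ∅
  n8 def {s,y} use {i,s}

Backward fixpoint:
  n0: in=∅ out={i,s}
  n1: in=∅ out=∅
  n2: in={i,s} out={c,i,s}
  n3: in={c,i,s} out={c,i,s}
  n4: in={c,s} out={c,i,s}
  n5: in={c,i,s} out={i,s}
  n6: in={s} out={c,s}
  n7: in={i} out={i,s}
  n8: in={i,s} out=∅

Interference:
  c: {g,i,s,y}
  g: {c,i,s}
  i: {c,g,s,u,y}
  s: {c,g,i,u,y}
  u: {i,s}
  y: {c,i,s}

N(c) = ["g", "i", "s", "y"]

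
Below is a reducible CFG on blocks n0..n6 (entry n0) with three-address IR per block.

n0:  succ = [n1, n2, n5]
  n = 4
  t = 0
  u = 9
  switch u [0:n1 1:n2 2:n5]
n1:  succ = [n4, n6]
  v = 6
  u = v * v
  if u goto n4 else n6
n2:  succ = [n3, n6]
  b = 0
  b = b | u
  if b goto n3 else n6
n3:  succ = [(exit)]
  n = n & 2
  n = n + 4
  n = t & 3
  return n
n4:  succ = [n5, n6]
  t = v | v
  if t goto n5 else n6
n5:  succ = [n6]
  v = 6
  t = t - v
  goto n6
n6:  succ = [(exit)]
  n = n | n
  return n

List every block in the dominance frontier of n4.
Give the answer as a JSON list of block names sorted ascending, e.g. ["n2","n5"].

Answer: ["n5", "n6"]

Working:
idom tree: n1←n0 n2←n0 n3←n2 n4←n1 n5←n0 n6←n0
Join-block Dom:
  n5: preds {n0,n4}: {n0} ∩ {n0,n1,n4} = {n0}; idom=n0
  n6: preds {n1,n2,n4,n5}: {n0,n1} ∩ {n0,n2} ∩ {n0,n1,n4} ∩ {n0,n5} = {n0}; idom=n0

DF derivation:
  join n5 pred n0: · stop@n0
  join n5 pred n4: n4→n1 stop@n0
  join n6 pred n1: n1 stop@n0
  join n6 pred n2: n2 stop@n0
  join n6 pred n4: n4→n1 stop@n0
  join n6 pred n5: n5 stop@n0
  n0 → ∅
  n1 → {n5,n6}
  n2 → {n6}
  n3 → ∅
  n4 → {n5,n6}
  n5 → {n6}
  n6 → ∅

DF(n4) = ["n5", "n6"]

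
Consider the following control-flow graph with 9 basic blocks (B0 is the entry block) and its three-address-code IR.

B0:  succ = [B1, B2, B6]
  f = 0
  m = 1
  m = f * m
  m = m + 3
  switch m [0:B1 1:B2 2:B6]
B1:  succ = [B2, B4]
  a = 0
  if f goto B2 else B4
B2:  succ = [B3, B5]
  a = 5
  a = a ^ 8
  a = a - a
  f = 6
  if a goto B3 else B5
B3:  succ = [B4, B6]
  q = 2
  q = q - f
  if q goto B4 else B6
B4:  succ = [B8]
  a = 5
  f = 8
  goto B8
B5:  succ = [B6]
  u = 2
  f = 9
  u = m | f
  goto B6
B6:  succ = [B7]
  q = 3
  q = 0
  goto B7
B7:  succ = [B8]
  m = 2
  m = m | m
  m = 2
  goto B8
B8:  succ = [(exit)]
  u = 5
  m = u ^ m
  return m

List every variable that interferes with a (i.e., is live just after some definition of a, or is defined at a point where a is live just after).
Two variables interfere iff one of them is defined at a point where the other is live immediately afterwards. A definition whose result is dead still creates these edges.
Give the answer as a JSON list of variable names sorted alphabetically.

Answer: ["f", "m"]

Derivation:
Block summaries:
  B0: {f,m} / ∅
  B1: {a} / {f}
  B2: {a,f} / ∅
  B3: {q} / {f}
  B4: {a,f} / ∅
  B5: {f,u} / {m}
  B6: {q} / ∅
  B7: {m} / ∅
  B8: {m,u} / {m}

Backward fixpoint:
  live B0: ∅→{f,m}
  live B1: {f,m}→{m}
  live B2: {m}→{f,m}
  live B3: {f,m}→{m}
  live B4: {m}→{m}
  live B5: {m}→∅
  live B6: ∅→∅
  live B7: ∅→{m}
  live B8: {m}→∅

Interference:
  a↔{f,m}
  f↔{a,m,q}
  m↔{a,f,q,u}
  q↔{f,m}
  u↔{m}

N(a) = ["f", "m"]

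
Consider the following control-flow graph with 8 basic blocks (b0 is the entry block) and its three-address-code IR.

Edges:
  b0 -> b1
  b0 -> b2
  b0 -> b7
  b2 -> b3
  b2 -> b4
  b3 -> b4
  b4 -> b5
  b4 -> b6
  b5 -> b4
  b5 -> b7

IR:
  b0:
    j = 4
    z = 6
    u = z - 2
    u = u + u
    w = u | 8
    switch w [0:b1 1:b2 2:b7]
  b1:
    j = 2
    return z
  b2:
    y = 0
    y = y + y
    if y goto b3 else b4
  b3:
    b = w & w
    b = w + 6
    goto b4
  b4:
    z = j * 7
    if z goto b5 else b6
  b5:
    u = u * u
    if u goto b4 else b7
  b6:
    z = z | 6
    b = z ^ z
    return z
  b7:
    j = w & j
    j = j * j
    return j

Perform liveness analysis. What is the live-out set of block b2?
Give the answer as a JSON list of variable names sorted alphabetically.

Answer: ["j", "u", "w"]

Working:
def/use:
  b0 def {j,u,w,z} use ∅
  b1 def {j} use {z}
  b2 def {y} use ∅
  b3 def {b} use {w}
  b4 def {z} use {j}
  b5 def {u} use {u}
  b6 def {b,z} use {z}
  b7 def {j} use {j,w}

Liveness:
  b0: in=∅ out={j,u,w,z}
  b1: in={z} out=∅
  b2: in={j,u,w} out={j,u,w}
  b3: in={j,u,w} out={j,u,w}
  b4: in={j,u,w} out={j,u,w,z}
  b5: in={j,u,w} out={j,u,w}
  b6: in={z} out=∅
  b7: in={j,w} out=∅

live-out(b2) = ["j", "u", "w"]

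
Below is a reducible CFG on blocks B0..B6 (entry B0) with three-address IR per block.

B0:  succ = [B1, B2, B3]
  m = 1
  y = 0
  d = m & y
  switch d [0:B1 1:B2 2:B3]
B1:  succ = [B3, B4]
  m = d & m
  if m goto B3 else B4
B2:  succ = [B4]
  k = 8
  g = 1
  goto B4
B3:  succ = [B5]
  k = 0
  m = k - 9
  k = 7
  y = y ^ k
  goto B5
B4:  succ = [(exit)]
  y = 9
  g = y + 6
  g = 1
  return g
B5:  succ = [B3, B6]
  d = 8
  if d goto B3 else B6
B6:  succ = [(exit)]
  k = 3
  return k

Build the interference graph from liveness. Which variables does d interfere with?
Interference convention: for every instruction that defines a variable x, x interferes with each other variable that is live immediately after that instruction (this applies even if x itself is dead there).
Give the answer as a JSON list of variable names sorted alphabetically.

Answer: ["m", "y"]

Analysis:
def/use:
  B0: {d,m,y} / ∅
  B1: {m} / {d,m}
  B2: {g,k} / ∅
  B3: {k,m,y} / {y}
  B4: {g,y} / ∅
  B5: {d} / ∅
  B6: {k} / ∅

Liveness:
  live B0: ∅→{d,m,y}
  live B1: {d,m,y}→{y}
  live B2: ∅→∅
  live B3: {y}→{y}
  live B4: ∅→∅
  live B5: {y}→{y}
  live B6: ∅→∅

Interference:
  d↔{m,y}
  g↔∅
  k↔{y}
  m↔{d,y}
  y↔{d,k,m}

N(d) = ["m", "y"]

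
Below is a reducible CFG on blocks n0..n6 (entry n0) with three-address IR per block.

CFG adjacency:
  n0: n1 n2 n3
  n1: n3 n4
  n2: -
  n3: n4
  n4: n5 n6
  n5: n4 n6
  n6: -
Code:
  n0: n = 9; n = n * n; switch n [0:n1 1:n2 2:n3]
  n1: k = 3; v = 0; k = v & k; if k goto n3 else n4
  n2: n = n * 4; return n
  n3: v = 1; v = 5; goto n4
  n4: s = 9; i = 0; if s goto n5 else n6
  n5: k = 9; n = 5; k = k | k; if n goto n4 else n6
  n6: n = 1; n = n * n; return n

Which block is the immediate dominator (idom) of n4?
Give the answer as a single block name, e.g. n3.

Answer: n0

Working:
idom tree: n1←n0 n2←n0 n3←n0 n4←n0 n5←n4 n6←n4
Dom∩ at merges:
  n3: preds {n0,n1}: {n0} ∩ {n0,n1} = {n0}; idom=n0
  n4: preds {n1,n3,n5}: {n0,n1} ∩ {n0,n3} ∩ {n0,n4,n5} = {n0}; idom=n0
  n6: preds {n4,n5}: {n0,n4} ∩ {n0,n4,n5} = {n0,n4}; idom=n4

idom(n4) = n0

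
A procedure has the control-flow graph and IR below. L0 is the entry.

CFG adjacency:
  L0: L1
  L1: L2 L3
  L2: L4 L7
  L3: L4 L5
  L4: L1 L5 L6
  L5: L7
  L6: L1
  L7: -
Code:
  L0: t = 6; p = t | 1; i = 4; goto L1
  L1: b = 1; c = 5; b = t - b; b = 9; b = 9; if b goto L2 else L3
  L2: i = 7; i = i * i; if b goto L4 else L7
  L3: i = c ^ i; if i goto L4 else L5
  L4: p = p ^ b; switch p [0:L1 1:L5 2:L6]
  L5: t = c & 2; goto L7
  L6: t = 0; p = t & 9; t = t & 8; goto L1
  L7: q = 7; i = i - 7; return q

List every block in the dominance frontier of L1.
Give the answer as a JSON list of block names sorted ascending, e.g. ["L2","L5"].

idom tree: L1←L0 L2←L1 L3←L1 L4←L1 L5←L1 L6←L4 L7←L1
Join-block Dom:
  L1: preds {L0,L4,L6}: {L0} ∩ {L0,L1,L4} ∩ {L0,L1,L4,L6} = {L0}; idom=L0
  L4: preds {L2,L3}: {L0,L1,L2} ∩ {L0,L1,L3} = {L0,L1}; idom=L1
  L5: preds {L3,L4}: {L0,L1,L3} ∩ {L0,L1,L4} = {L0,L1}; idom=L1
  L7: preds {L2,L5}: {L0,L1,L2} ∩ {L0,L1,L5} = {L0,L1}; idom=L1

DF walk-up:
  join L1 pred L0: · stop@L0
  join L1 pred L4: L4→L1 stop@L0
  join L1 pred L6: L6→L4→L1 stop@L0
  join L4 pred L2: L2 stop@L1
  join L4 pred L3: L3 stop@L1
  join L5 pred L3: L3 stop@L1
  join L5 pred L4: L4 stop@L1
  join L7 pred L2: L2 stop@L1
  join L7 pred L5: L5 stop@L1
  L0 → ∅
  L1 → {L1}
  L2 → {L4,L7}
  L3 → {L4,L5}
  L4 → {L1,L5}
  L5 → {L7}
  L6 → {L1}
  L7 → ∅

DF(L1) = ["L1"]

Answer: ["L1"]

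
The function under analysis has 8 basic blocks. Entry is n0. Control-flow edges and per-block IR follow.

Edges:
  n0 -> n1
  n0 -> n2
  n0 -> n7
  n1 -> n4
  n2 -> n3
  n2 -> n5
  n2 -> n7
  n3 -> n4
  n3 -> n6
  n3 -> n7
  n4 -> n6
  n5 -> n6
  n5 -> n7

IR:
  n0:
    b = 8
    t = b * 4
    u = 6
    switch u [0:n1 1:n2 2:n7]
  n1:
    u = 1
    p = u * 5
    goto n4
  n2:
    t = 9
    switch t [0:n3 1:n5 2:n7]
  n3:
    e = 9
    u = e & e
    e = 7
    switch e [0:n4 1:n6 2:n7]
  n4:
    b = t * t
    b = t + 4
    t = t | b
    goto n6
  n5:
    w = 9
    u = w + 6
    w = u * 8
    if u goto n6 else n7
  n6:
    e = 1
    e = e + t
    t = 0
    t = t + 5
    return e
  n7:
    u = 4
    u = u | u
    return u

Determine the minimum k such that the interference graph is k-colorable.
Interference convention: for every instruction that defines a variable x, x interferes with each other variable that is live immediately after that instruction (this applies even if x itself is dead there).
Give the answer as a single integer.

Answer: 3

Analysis:
Block summaries:
  n0: def={b,t,u} ue=∅
  n1: def={p,u} ue=∅
  n2: def={t} ue=∅
  n3: def={e,u} ue=∅
  n4: def={b,t} ue={t}
  n5: def={u,w} ue=∅
  n6: def={e,t} ue={t}
  n7: def={u} ue=∅

Backward fixpoint:
  live n0: ∅→{t}
  live n1: {t}→{t}
  live n2: ∅→{t}
  live n3: {t}→{t}
  live n4: {t}→{t}
  live n5: {t}→{t}
  live n6: {t}→∅
  live n7: ∅→∅

Interfere edges:
  b↔{t}
  e↔{t}
  p↔{t}
  t↔{b,e,p,u,w}
  u↔{t,w}
  w↔{t,u}

Registers:
  lower bound: {t,u,w} mutually conflict ⇒ χ ≥ 3
  3-colouring: R0={t}  R1={b,e,p,u}  R2={w}
  χ = 3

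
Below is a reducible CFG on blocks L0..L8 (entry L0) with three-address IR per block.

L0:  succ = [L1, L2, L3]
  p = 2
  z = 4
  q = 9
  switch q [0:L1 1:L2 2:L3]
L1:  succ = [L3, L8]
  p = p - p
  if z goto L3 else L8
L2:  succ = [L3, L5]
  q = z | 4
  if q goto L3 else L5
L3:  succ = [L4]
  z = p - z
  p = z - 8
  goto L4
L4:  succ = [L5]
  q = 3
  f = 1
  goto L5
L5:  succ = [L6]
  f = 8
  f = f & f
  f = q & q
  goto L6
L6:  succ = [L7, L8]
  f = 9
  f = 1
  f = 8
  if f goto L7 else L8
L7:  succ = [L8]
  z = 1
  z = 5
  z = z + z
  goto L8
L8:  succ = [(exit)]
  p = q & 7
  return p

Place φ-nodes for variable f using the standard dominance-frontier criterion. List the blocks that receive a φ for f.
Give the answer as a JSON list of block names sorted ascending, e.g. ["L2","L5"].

Answer: ["L5", "L8"]

Working:
idom tree: L1←L0 L2←L0 L3←L0 L4←L3 L5←L0 L6←L5 L7←L6 L8←L0
Dom∩ at merges:
  L3: preds {L0,L1,L2}: {L0} ∩ {L0,L1} ∩ {L0,L2} = {L0}; idom=L0
  L5: preds {L2,L4}: {L0,L2} ∩ {L0,L3,L4} = {L0}; idom=L0
  L8: preds {L1,L6,L7}: {L0,L1} ∩ {L0,L5,L6} ∩ {L0,L5,L6,L7} = {L0}; idom=L0

Frontier:
  join L3 pred L0: · stop@L0
  join L3 pred L1: L1 stop@L0
  join L3 pred L2: L2 stop@L0
  join L5 pred L2: L2 stop@L0
  join L5 pred L4: L4→L3 stop@L0
  join L8 pred L1: L1 stop@L0
  join L8 pred L6: L6→L5 stop@L0
  join L8 pred L7: L7→L6→L5 stop@L0
  DF(L0)=∅
  DF(L1)={L3,L8}
  DF(L2)={L3,L5}
  DF(L3)={L5}
  DF(L4)={L5}
  DF(L5)={L8}
  DF(L6)={L8}
  DF(L7)={L8}
  DF(L8)=∅

φ for f: defs {L4,L5,L6}
  DF⁺ = {L5,L8}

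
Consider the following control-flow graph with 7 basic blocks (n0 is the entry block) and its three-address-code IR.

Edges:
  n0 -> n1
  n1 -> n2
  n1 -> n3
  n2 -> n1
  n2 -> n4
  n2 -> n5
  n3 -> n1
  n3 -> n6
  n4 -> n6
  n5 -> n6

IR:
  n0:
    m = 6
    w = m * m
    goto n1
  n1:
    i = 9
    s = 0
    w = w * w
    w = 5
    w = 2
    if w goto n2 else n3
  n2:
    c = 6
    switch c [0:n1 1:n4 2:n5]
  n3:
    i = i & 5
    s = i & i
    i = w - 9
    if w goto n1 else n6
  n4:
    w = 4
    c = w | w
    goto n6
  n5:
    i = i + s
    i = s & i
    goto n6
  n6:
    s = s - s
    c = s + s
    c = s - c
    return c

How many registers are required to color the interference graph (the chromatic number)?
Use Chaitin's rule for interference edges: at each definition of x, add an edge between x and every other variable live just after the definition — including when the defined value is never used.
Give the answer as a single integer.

def/use:
  n0: def={m,w} ue=∅
  n1: def={i,s,w} ue={w}
  n2: def={c} ue=∅
  n3: def={i,s} ue={i,w}
  n4: def={c,w} ue=∅
  n5: def={i} ue={i,s}
  n6: def={c,s} ue={s}

Backward fixpoint:
  live n0: ∅→{w}
  live n1: {w}→{i,s,w}
  live n2: {i,s,w}→{i,s,w}
  live n3: {i,w}→{s,w}
  live n4: {s}→{s}
  live n5: {i,s}→{s}
  live n6: {s}→∅

Conflict graph:
  c↔{i,s,w}
  i↔{c,s,w}
  m↔∅
  s↔{c,i,w}
  w↔{c,i,s}

Chromatic number:
  {c,i,s,w} pairwise interfere (4-clique) ⇒ χ ≥ 4
  assign c→c0 i→c1 m→c0 s→c2 w→c3 — no edge inside a register ⇒ χ ≤ 4
  χ = 4

Answer: 4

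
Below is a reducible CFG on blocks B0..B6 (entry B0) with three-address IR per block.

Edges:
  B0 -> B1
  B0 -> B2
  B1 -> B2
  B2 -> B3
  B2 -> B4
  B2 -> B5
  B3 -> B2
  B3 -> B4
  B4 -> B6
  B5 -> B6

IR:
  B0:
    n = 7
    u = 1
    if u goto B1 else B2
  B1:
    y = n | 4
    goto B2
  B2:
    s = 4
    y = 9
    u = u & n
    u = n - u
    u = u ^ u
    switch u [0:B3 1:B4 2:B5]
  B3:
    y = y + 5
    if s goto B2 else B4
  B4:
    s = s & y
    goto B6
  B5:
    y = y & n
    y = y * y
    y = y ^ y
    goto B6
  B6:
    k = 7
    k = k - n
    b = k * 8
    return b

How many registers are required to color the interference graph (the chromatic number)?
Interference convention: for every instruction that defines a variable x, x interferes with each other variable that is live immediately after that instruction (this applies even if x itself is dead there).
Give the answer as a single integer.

Answer: 4

Working:
Per-block:
  B0: {n,u} / ∅
  B1: {y} / {n}
  B2: {s,u,y} / {n,u}
  B3: {y} / {s,y}
  B4: {s} / {s,y}
  B5: {y} / {n,y}
  B6: {b,k} / {n}

Liveness:
  live B0: ∅→{n,u}
  live B1: {n,u}→{n,u}
  live B2: {n,u}→{n,s,u,y}
  live B3: {n,s,u,y}→{n,s,u,y}
  live B4: {n,s,y}→{n}
  live B5: {n,y}→{n}
  live B6: {n}→∅

Conflict graph:
  b: ∅
  k: {n}
  n: {k,s,u,y}
  s: {n,u,y}
  u: {n,s,y}
  y: {n,s,u}

Registers:
  {n,s,u,y} pairwise interfere (4-clique) ⇒ χ ≥ 4
  4-colouring: c0={b,n}  c1={k,s}  c2={u}  c3={y}
  χ = 4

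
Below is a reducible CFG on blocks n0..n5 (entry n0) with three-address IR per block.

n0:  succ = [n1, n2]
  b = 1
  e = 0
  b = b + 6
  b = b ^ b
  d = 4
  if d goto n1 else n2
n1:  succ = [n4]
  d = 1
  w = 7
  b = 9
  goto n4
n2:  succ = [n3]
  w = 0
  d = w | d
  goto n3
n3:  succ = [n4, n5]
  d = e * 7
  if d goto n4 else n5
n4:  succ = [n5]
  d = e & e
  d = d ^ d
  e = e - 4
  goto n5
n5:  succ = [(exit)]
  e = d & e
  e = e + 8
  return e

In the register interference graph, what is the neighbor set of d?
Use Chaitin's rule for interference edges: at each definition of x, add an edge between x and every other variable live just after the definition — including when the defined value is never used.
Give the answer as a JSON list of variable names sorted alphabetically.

Answer: ["e", "w"]

Analysis:
Per-block:
  n0: def={b,d,e} ue=∅
  n1: def={b,d,w} ue=∅
  n2: def={d,w} ue={d}
  n3: def={d} ue={e}
  n4: def={d,e} ue={e}
  n5: def={e} ue={d,e}

Liveness:
  live n0: ∅→{d,e}
  live n1: {e}→{e}
  live n2: {d,e}→{e}
  live n3: {e}→{d,e}
  live n4: {e}→{d,e}
  live n5: {d,e}→∅

Interference:
  b: {e}
  d: {e,w}
  e: {b,d,w}
  w: {d,e}

N(d) = ["e", "w"]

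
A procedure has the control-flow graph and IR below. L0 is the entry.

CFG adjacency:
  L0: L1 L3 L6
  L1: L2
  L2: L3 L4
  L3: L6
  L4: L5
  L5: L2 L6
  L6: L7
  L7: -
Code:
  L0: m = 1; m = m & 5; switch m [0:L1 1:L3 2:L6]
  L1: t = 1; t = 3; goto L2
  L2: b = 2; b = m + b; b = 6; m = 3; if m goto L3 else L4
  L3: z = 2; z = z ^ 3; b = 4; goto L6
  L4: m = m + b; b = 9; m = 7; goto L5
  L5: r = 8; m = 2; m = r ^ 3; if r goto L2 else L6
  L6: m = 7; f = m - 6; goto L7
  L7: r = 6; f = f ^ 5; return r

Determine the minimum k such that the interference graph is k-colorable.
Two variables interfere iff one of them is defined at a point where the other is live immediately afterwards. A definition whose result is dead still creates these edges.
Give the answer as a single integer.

def/use:
  L0 def {m} use ∅
  L1 def {t} use ∅
  L2 def {b,m} use {m}
  L3 def {b,z} use ∅
  L4 def {b,m} use {b,m}
  L5 def {m,r} use ∅
  L6 def {f,m} use ∅
  L7 def {f,r} use {f}

Liveness:
  live L0: ∅→{m}
  live L1: {m}→{m}
  live L2: {m}→{b,m}
  live L3: ∅→∅
  live L4: {b,m}→∅
  live L5: ∅→{m}
  live L6: ∅→{f}
  live L7: {f}→∅

Interfere edges:
  b: {m}
  f: {r}
  m: {b,r,t}
  r: {f,m}
  t: {m}
  z: ∅

Registers:
  {b,m} pairwise interfere (2-clique) ⇒ χ ≥ 2
  assign b→R1 f→R0 m→R0 r→R1 t→R1 z→R0 — no edge inside a register ⇒ χ ≤ 2
  χ = 2

Answer: 2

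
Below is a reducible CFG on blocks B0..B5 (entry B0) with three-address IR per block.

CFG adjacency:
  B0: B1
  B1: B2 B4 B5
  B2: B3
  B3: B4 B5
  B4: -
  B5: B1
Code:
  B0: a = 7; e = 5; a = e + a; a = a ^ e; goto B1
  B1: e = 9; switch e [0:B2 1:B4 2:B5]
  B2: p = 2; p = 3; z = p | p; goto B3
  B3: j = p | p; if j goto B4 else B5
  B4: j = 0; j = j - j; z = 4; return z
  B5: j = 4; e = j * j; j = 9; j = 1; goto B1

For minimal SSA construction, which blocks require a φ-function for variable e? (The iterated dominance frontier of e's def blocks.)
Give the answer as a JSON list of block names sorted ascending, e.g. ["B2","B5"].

idom tree: B1←B0 B2←B1 B3←B2 B4←B1 B5←B1
Dom∩ at merges:
  B1: preds {B0,B5}: {B0} ∩ {B0,B1,B5} = {B0}; idom=B0
  B4: preds {B1,B3}: {B0,B1} ∩ {B0,B1,B2,B3} = {B0,B1}; idom=B1
  B5: preds {B1,B3}: {B0,B1} ∩ {B0,B1,B2,B3} = {B0,B1}; idom=B1

DF derivation:
  join B1 pred B0: · stop@B0
  join B1 pred B5: B5→B1 stop@B0
  join B4 pred B1: · stop@B1
  join B4 pred B3: B3→B2 stop@B1
  join B5 pred B1: · stop@B1
  join B5 pred B3: B3→B2 stop@B1
  B0: DF=∅
  B1: DF={B1}
  B2: DF={B4,B5}
  B3: DF={B4,B5}
  B4: DF=∅
  B5: DF={B1}

φ for e: defs {B0,B1,B5}
  DF⁺ = {B1}

Answer: ["B1"]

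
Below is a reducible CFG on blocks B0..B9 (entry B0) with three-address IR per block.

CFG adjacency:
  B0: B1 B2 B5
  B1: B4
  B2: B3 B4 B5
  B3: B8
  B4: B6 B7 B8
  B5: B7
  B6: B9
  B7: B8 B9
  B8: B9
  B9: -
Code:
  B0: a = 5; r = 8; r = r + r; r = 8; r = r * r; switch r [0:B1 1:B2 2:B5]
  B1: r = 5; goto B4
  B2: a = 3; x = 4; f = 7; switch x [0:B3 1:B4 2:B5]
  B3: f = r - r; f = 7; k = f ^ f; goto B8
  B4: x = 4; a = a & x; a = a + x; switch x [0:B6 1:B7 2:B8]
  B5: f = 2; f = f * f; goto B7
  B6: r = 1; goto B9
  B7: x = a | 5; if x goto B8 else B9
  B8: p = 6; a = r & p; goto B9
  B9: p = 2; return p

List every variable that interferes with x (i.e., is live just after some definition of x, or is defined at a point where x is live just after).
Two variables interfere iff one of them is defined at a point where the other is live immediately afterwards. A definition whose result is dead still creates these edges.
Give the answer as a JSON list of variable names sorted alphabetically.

Per-block:
  B0: {a,r} / ∅
  B1: {r} / ∅
  B2: {a,f,x} / ∅
  B3: {f,k} / {r}
  B4: {a,x} / {a}
  B5: {f} / ∅
  B6: {r} / ∅
  B7: {x} / {a}
  B8: {a,p} / {r}
  B9: {p} / ∅

Liveness:
  B0: in=∅ out={a,r}
  B1: in={a} out={a,r}
  B2: in={r} out={a,r}
  B3: in={r} out={r}
  B4: in={a,r} out={a,r}
  B5: in={a,r} out={a,r}
  B6: in=∅ out=∅
  B7: in={a,r} out={r}
  B8: in={r} out=∅
  B9: in=∅ out=∅

Conflict graph:
  a↔{f,r,x}
  f↔{a,r,x}
  k↔{r}
  p↔{r}
  r↔{a,f,k,p,x}
  x↔{a,f,r}

N(x) = ["a", "f", "r"]

Answer: ["a", "f", "r"]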